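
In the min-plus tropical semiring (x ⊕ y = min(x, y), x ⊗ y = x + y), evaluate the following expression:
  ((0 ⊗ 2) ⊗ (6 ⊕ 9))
((0 ⊗ 2) ⊗ (6 ⊕ 9)) = 8

Expand innermost to outermost. Recall ⊕ takes the minimum of its arguments and ⊗ takes their sum. Working out the expression ((0 ⊗ 2) ⊗ (6 ⊕ 9)) gives 8.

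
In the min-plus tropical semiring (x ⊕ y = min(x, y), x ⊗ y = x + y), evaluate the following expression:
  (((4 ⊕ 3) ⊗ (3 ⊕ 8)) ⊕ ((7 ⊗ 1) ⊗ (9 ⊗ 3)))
(((4 ⊕ 3) ⊗ (3 ⊕ 8)) ⊕ ((7 ⊗ 1) ⊗ (9 ⊗ 3))) = 6

Expand innermost to outermost. Recall ⊕ takes the minimum of its arguments and ⊗ takes their sum. Working out the expression (((4 ⊕ 3) ⊗ (3 ⊕ 8)) ⊕ ((7 ⊗ 1) ⊗ (9 ⊗ 3))) gives 6.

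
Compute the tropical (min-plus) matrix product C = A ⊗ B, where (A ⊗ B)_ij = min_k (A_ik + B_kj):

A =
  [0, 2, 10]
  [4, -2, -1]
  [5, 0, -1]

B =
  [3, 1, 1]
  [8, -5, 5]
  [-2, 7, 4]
A ⊗ B =
  [3, -3, 1]
  [-3, -7, 3]
  [-3, -5, 3]

Apply the min-plus product entry-by-entry:
  C[0][0] = min over k of (A[0][0] + B[0][0] = 0 + 3 = 3, A[0][1] + B[1][0] = 2 + 8 = 10, A[0][2] + B[2][0] = 10 + -2 = 8) = 3 (attained at k = 0)
  C[0][1] = min over k of (A[0][0] + B[0][1] = 0 + 1 = 1, A[0][1] + B[1][1] = 2 + -5 = -3, A[0][2] + B[2][1] = 10 + 7 = 17) = -3 (attained at k = 1)
  C[0][2] = min over k of (A[0][0] + B[0][2] = 0 + 1 = 1, A[0][1] + B[1][2] = 2 + 5 = 7, A[0][2] + B[2][2] = 10 + 4 = 14) = 1 (attained at k = 0)
  C[1][0] = min over k of (A[1][0] + B[0][0] = 4 + 3 = 7, A[1][1] + B[1][0] = -2 + 8 = 6, A[1][2] + B[2][0] = -1 + -2 = -3) = -3 (attained at k = 2)
  C[1][1] = min over k of (A[1][0] + B[0][1] = 4 + 1 = 5, A[1][1] + B[1][1] = -2 + -5 = -7, A[1][2] + B[2][1] = -1 + 7 = 6) = -7 (attained at k = 1)
  C[1][2] = min over k of (A[1][0] + B[0][2] = 4 + 1 = 5, A[1][1] + B[1][2] = -2 + 5 = 3, A[1][2] + B[2][2] = -1 + 4 = 3) = 3 (attained at k = 1)
  C[2][0] = min over k of (A[2][0] + B[0][0] = 5 + 3 = 8, A[2][1] + B[1][0] = 0 + 8 = 8, A[2][2] + B[2][0] = -1 + -2 = -3) = -3 (attained at k = 2)
  C[2][1] = min over k of (A[2][0] + B[0][1] = 5 + 1 = 6, A[2][1] + B[1][1] = 0 + -5 = -5, A[2][2] + B[2][1] = -1 + 7 = 6) = -5 (attained at k = 1)
  C[2][2] = min over k of (A[2][0] + B[0][2] = 5 + 1 = 6, A[2][1] + B[1][2] = 0 + 5 = 5, A[2][2] + B[2][2] = -1 + 4 = 3) = 3 (attained at k = 2)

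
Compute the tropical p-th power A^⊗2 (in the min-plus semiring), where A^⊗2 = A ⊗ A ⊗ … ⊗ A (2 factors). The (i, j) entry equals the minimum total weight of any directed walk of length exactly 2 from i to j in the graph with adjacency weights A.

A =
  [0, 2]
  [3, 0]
A^⊗2 =
  [0, 2]
  [3, 0]

Each entry (A^⊗2)_ij equals the minimum over all length-2 walks i = v_0 → v_1 → … → v_2 = j of Σ_t A[v_t][v_{t+1}]. For example, for (i, j) = (0, 1) we minimise over 2 possible intermediate vertex sequences; the minimum is 2, attained along the walk 0 → 0 → 1.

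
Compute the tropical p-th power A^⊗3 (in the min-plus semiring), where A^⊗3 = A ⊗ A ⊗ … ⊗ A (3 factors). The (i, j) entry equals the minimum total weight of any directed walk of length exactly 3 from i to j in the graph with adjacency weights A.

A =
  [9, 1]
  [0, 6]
A^⊗3 =
  [7, 2]
  [1, 7]

Each entry (A^⊗3)_ij equals the minimum over all length-3 walks i = v_0 → v_1 → … → v_3 = j of Σ_t A[v_t][v_{t+1}]. For example, for (i, j) = (0, 1) we minimise over 4 possible intermediate vertex sequences; the minimum is 2, attained along the walk 0 → 1 → 0 → 1.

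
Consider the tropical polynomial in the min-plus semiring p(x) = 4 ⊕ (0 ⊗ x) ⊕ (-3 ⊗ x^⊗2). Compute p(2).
p(2) = 1

A tropical monomial a ⊗ x^⊗i evaluates to a + i · x. Evaluating each term at x = 2:
  Term 0 contributes 4 + 0 · 2 = 4
  Term 1 contributes 0 + 1 · 2 = 2
  Term 2 contributes -3 + 2 · 2 = 1
p(2) = ⊕ of these = min[4, 2, 1] = 1.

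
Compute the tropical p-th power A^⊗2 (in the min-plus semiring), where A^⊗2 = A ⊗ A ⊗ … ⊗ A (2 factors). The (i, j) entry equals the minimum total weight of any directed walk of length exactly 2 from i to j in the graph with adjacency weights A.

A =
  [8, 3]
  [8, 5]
A^⊗2 =
  [11, 8]
  [13, 10]

Each entry (A^⊗2)_ij equals the minimum over all length-2 walks i = v_0 → v_1 → … → v_2 = j of Σ_t A[v_t][v_{t+1}]. For example, for (i, j) = (0, 1) we minimise over 2 possible intermediate vertex sequences; the minimum is 8, attained along the walk 0 → 1 → 1.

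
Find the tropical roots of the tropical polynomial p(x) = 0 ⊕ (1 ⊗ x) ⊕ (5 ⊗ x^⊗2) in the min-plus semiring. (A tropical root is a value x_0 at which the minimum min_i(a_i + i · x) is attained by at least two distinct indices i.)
Roots: {-4, -1}

Each tropical root is a break point of the lower envelope of the lines y = a_i + i · x (there are 3 lines, with slopes 0, 1, ..., 2). Only the lines that attain the minimum somewhere contribute to roots; other lines are dominated. Here the surviving (envelope) indices are i = 2, i = 1, i = 0.
Intersections between consecutive envelope lines give the roots: for adjacent envelope indices i < j the intersection is x = (a_i − a_j) / (j − i). Reading off the sorted break points: {-4, -1}.
Verification: at each break x_0, at least two indices attain the minimum of min_i(a_i + i · x_0).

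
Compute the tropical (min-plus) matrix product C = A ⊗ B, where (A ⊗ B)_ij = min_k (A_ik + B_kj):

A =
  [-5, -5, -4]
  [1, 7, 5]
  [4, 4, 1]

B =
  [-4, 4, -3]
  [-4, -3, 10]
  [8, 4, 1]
A ⊗ B =
  [-9, -8, -8]
  [-3, 4, -2]
  [0, 1, 1]

Apply the min-plus product entry-by-entry:
  C[0][0] = min over k of (A[0][0] + B[0][0] = -5 + -4 = -9, A[0][1] + B[1][0] = -5 + -4 = -9, A[0][2] + B[2][0] = -4 + 8 = 4) = -9 (attained at k = 0)
  C[0][1] = min over k of (A[0][0] + B[0][1] = -5 + 4 = -1, A[0][1] + B[1][1] = -5 + -3 = -8, A[0][2] + B[2][1] = -4 + 4 = 0) = -8 (attained at k = 1)
  C[0][2] = min over k of (A[0][0] + B[0][2] = -5 + -3 = -8, A[0][1] + B[1][2] = -5 + 10 = 5, A[0][2] + B[2][2] = -4 + 1 = -3) = -8 (attained at k = 0)
  C[1][0] = min over k of (A[1][0] + B[0][0] = 1 + -4 = -3, A[1][1] + B[1][0] = 7 + -4 = 3, A[1][2] + B[2][0] = 5 + 8 = 13) = -3 (attained at k = 0)
  C[1][1] = min over k of (A[1][0] + B[0][1] = 1 + 4 = 5, A[1][1] + B[1][1] = 7 + -3 = 4, A[1][2] + B[2][1] = 5 + 4 = 9) = 4 (attained at k = 1)
  C[1][2] = min over k of (A[1][0] + B[0][2] = 1 + -3 = -2, A[1][1] + B[1][2] = 7 + 10 = 17, A[1][2] + B[2][2] = 5 + 1 = 6) = -2 (attained at k = 0)
  C[2][0] = min over k of (A[2][0] + B[0][0] = 4 + -4 = 0, A[2][1] + B[1][0] = 4 + -4 = 0, A[2][2] + B[2][0] = 1 + 8 = 9) = 0 (attained at k = 0)
  C[2][1] = min over k of (A[2][0] + B[0][1] = 4 + 4 = 8, A[2][1] + B[1][1] = 4 + -3 = 1, A[2][2] + B[2][1] = 1 + 4 = 5) = 1 (attained at k = 1)
  C[2][2] = min over k of (A[2][0] + B[0][2] = 4 + -3 = 1, A[2][1] + B[1][2] = 4 + 10 = 14, A[2][2] + B[2][2] = 1 + 1 = 2) = 1 (attained at k = 0)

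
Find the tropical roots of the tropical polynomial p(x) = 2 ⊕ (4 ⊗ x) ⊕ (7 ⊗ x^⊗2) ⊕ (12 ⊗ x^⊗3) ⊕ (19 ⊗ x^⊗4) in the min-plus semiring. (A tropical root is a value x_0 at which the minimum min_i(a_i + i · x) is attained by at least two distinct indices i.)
Roots: {-7, -5, -3, -2}

Each tropical root is a break point of the lower envelope of the lines y = a_i + i · x (there are 5 lines, with slopes 0, 1, ..., 4). Only the lines that attain the minimum somewhere contribute to roots; other lines are dominated. Here the surviving (envelope) indices are i = 4, i = 3, i = 2, i = 1, i = 0.
Intersections between consecutive envelope lines give the roots: for adjacent envelope indices i < j the intersection is x = (a_i − a_j) / (j − i). Reading off the sorted break points: {-7, -5, -3, -2}.
Verification: at each break x_0, at least two indices attain the minimum of min_i(a_i + i · x_0).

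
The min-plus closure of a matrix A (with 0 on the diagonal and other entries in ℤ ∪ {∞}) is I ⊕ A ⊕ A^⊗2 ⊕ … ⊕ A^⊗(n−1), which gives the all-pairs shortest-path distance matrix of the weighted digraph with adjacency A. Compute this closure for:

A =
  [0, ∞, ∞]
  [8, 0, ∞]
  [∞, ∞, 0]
Closure =
  [0, ∞, ∞]
  [8, 0, ∞]
  [∞, ∞, 0]

This is the Floyd-Warshall all-pairs shortest-path computation. For each intermediate vertex k = 0, 1, …, 2, update dist[i][j] ← min(dist[i][j], dist[i][k] + dist[k][j]). The final matrix gives, for each (i, j), the minimum total weight of any directed path from i to j (possibly empty when i = j).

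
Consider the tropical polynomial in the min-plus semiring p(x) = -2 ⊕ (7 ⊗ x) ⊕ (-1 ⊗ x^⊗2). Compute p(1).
p(1) = -2

A tropical monomial a ⊗ x^⊗i evaluates to a + i · x. Evaluating each term at x = 1:
  Term 0 contributes -2 + 0 · 1 = -2
  Term 1 contributes 7 + 1 · 1 = 8
  Term 2 contributes -1 + 2 · 1 = 1
p(1) = ⊕ of these = min[-2, 8, 1] = -2.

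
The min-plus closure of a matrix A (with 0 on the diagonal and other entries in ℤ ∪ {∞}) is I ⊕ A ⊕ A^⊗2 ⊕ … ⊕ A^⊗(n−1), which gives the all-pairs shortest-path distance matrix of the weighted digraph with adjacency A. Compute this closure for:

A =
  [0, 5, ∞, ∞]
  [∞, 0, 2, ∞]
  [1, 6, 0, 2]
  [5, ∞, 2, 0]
Closure =
  [0, 5, 7, 9]
  [3, 0, 2, 4]
  [1, 6, 0, 2]
  [3, 8, 2, 0]

This is the Floyd-Warshall all-pairs shortest-path computation. For each intermediate vertex k = 0, 1, …, 3, update dist[i][j] ← min(dist[i][j], dist[i][k] + dist[k][j]). The final matrix gives, for each (i, j), the minimum total weight of any directed path from i to j (possibly empty when i = j).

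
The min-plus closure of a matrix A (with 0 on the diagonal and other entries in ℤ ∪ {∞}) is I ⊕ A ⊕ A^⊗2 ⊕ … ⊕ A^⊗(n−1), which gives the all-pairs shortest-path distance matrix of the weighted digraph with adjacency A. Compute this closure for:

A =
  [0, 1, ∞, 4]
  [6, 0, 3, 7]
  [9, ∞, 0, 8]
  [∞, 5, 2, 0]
Closure =
  [0, 1, 4, 4]
  [6, 0, 3, 7]
  [9, 10, 0, 8]
  [11, 5, 2, 0]

This is the Floyd-Warshall all-pairs shortest-path computation. For each intermediate vertex k = 0, 1, …, 3, update dist[i][j] ← min(dist[i][j], dist[i][k] + dist[k][j]). The final matrix gives, for each (i, j), the minimum total weight of any directed path from i to j (possibly empty when i = j).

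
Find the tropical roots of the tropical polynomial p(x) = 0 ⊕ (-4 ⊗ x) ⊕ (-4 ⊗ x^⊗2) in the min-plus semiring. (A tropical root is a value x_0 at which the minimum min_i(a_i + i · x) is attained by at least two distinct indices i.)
Roots: {0, 4}

Each tropical root is a break point of the lower envelope of the lines y = a_i + i · x (there are 3 lines, with slopes 0, 1, ..., 2). Only the lines that attain the minimum somewhere contribute to roots; other lines are dominated. Here the surviving (envelope) indices are i = 2, i = 1, i = 0.
Intersections between consecutive envelope lines give the roots: for adjacent envelope indices i < j the intersection is x = (a_i − a_j) / (j − i). Reading off the sorted break points: {0, 4}.
Verification: at each break x_0, at least two indices attain the minimum of min_i(a_i + i · x_0).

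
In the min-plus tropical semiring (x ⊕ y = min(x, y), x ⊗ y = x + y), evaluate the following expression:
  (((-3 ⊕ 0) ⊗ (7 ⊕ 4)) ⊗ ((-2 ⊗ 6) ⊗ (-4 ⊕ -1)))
(((-3 ⊕ 0) ⊗ (7 ⊕ 4)) ⊗ ((-2 ⊗ 6) ⊗ (-4 ⊕ -1))) = 1

Expand innermost to outermost. Recall ⊕ takes the minimum of its arguments and ⊗ takes their sum. Working out the expression (((-3 ⊕ 0) ⊗ (7 ⊕ 4)) ⊗ ((-2 ⊗ 6) ⊗ (-4 ⊕ -1))) gives 1.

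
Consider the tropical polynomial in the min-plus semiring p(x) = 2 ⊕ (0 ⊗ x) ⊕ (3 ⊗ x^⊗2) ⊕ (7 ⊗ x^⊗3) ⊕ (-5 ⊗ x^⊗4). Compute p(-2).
p(-2) = -13

A tropical monomial a ⊗ x^⊗i evaluates to a + i · x. Evaluating each term at x = -2:
  Term 0 contributes 2 + 0 · -2 = 2
  Term 1 contributes 0 + 1 · -2 = -2
  Term 2 contributes 3 + 2 · -2 = -1
  Term 3 contributes 7 + 3 · -2 = 1
  Term 4 contributes -5 + 4 · -2 = -13
p(-2) = ⊕ of these = min[2, -2, -1, 1, -13] = -13.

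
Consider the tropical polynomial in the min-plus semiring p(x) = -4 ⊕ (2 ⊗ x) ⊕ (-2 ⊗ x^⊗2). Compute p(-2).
p(-2) = -6

A tropical monomial a ⊗ x^⊗i evaluates to a + i · x. Evaluating each term at x = -2:
  Term 0 contributes -4 + 0 · -2 = -4
  Term 1 contributes 2 + 1 · -2 = 0
  Term 2 contributes -2 + 2 · -2 = -6
p(-2) = ⊕ of these = min[-4, 0, -6] = -6.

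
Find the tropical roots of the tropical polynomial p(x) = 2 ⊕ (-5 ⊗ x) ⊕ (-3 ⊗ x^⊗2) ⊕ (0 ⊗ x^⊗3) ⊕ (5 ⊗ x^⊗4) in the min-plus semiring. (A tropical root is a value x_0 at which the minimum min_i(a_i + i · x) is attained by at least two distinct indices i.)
Roots: {-5, -3, -2, 7}

Each tropical root is a break point of the lower envelope of the lines y = a_i + i · x (there are 5 lines, with slopes 0, 1, ..., 4). Only the lines that attain the minimum somewhere contribute to roots; other lines are dominated. Here the surviving (envelope) indices are i = 4, i = 3, i = 2, i = 1, i = 0.
Intersections between consecutive envelope lines give the roots: for adjacent envelope indices i < j the intersection is x = (a_i − a_j) / (j − i). Reading off the sorted break points: {-5, -3, -2, 7}.
Verification: at each break x_0, at least two indices attain the minimum of min_i(a_i + i · x_0).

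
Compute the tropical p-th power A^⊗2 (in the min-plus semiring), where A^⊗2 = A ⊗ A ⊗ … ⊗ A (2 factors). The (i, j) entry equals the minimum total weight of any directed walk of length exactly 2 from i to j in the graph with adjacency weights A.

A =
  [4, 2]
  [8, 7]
A^⊗2 =
  [8, 6]
  [12, 10]

Each entry (A^⊗2)_ij equals the minimum over all length-2 walks i = v_0 → v_1 → … → v_2 = j of Σ_t A[v_t][v_{t+1}]. For example, for (i, j) = (0, 1) we minimise over 2 possible intermediate vertex sequences; the minimum is 6, attained along the walk 0 → 0 → 1.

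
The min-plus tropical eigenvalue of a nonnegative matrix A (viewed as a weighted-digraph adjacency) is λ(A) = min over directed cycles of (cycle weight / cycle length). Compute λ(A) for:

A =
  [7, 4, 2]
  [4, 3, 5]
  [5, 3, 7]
λ(A) = 3

Enumerate directed cycles and compute their means (weight / length). Sample:
  cycle 0 → 0: weight = 7, length = 1, mean = 7/1 ≈ 7.000
  cycle 1 → 1: weight = 3, length = 1, mean = 3/1 ≈ 3.000
  cycle 2 → 2: weight = 7, length = 1, mean = 7/1 ≈ 7.000
  cycle 0 → 1 → 0: weight = 8, length = 2, mean = 8/2 ≈ 4.000
  cycle 0 → 2 → 0: weight = 7, length = 2, mean = 7/2 ≈ 3.500
  cycle 1 → 0 → 1: weight = 8, length = 2, mean = 8/2 ≈ 4.000
Minimum mean = 3.000, attained e.g. along the cycle 1 → 1 with weight 3 and length 1. So λ(A) = 3/1 = 3.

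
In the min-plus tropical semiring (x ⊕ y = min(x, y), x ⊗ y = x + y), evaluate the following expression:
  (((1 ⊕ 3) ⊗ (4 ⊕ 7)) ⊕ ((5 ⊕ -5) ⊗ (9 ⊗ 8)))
(((1 ⊕ 3) ⊗ (4 ⊕ 7)) ⊕ ((5 ⊕ -5) ⊗ (9 ⊗ 8))) = 5

Expand innermost to outermost. Recall ⊕ takes the minimum of its arguments and ⊗ takes their sum. Working out the expression (((1 ⊕ 3) ⊗ (4 ⊕ 7)) ⊕ ((5 ⊕ -5) ⊗ (9 ⊗ 8))) gives 5.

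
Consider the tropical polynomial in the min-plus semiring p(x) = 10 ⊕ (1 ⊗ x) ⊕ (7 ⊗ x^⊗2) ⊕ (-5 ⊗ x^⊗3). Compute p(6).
p(6) = 7

A tropical monomial a ⊗ x^⊗i evaluates to a + i · x. Evaluating each term at x = 6:
  Term 0 contributes 10 + 0 · 6 = 10
  Term 1 contributes 1 + 1 · 6 = 7
  Term 2 contributes 7 + 2 · 6 = 19
  Term 3 contributes -5 + 3 · 6 = 13
p(6) = ⊕ of these = min[10, 7, 19, 13] = 7.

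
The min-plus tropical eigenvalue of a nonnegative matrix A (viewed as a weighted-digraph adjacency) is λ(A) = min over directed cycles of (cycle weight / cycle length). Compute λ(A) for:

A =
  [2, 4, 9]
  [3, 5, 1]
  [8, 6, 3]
λ(A) = 2

Enumerate directed cycles and compute their means (weight / length). Sample:
  cycle 0 → 0: weight = 2, length = 1, mean = 2/1 ≈ 2.000
  cycle 1 → 1: weight = 5, length = 1, mean = 5/1 ≈ 5.000
  cycle 2 → 2: weight = 3, length = 1, mean = 3/1 ≈ 3.000
  cycle 0 → 1 → 0: weight = 7, length = 2, mean = 7/2 ≈ 3.500
  cycle 0 → 2 → 0: weight = 17, length = 2, mean = 17/2 ≈ 8.500
  cycle 1 → 0 → 1: weight = 7, length = 2, mean = 7/2 ≈ 3.500
Minimum mean = 2.000, attained e.g. along the cycle 0 → 0 with weight 2 and length 1. So λ(A) = 2/1 = 2.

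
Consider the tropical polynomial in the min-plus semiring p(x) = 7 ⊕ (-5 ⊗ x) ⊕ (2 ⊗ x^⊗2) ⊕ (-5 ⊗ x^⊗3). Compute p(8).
p(8) = 3

A tropical monomial a ⊗ x^⊗i evaluates to a + i · x. Evaluating each term at x = 8:
  Term 0 contributes 7 + 0 · 8 = 7
  Term 1 contributes -5 + 1 · 8 = 3
  Term 2 contributes 2 + 2 · 8 = 18
  Term 3 contributes -5 + 3 · 8 = 19
p(8) = ⊕ of these = min[7, 3, 18, 19] = 3.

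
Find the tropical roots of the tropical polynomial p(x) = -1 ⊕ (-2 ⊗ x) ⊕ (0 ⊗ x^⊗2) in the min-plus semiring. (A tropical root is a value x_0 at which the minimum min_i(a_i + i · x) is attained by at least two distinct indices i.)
Roots: {-2, 1}

Each tropical root is a break point of the lower envelope of the lines y = a_i + i · x (there are 3 lines, with slopes 0, 1, ..., 2). Only the lines that attain the minimum somewhere contribute to roots; other lines are dominated. Here the surviving (envelope) indices are i = 2, i = 1, i = 0.
Intersections between consecutive envelope lines give the roots: for adjacent envelope indices i < j the intersection is x = (a_i − a_j) / (j − i). Reading off the sorted break points: {-2, 1}.
Verification: at each break x_0, at least two indices attain the minimum of min_i(a_i + i · x_0).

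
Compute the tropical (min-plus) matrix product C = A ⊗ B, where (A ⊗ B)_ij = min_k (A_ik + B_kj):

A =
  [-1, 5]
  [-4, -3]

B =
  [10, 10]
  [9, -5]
A ⊗ B =
  [9, 0]
  [6, -8]

Apply the min-plus product entry-by-entry:
  C[0][0] = min over k of (A[0][0] + B[0][0] = -1 + 10 = 9, A[0][1] + B[1][0] = 5 + 9 = 14) = 9 (attained at k = 0)
  C[0][1] = min over k of (A[0][0] + B[0][1] = -1 + 10 = 9, A[0][1] + B[1][1] = 5 + -5 = 0) = 0 (attained at k = 1)
  C[1][0] = min over k of (A[1][0] + B[0][0] = -4 + 10 = 6, A[1][1] + B[1][0] = -3 + 9 = 6) = 6 (attained at k = 0)
  C[1][1] = min over k of (A[1][0] + B[0][1] = -4 + 10 = 6, A[1][1] + B[1][1] = -3 + -5 = -8) = -8 (attained at k = 1)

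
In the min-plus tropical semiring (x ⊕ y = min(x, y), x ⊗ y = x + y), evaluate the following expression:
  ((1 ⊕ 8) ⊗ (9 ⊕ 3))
((1 ⊕ 8) ⊗ (9 ⊕ 3)) = 4

Expand innermost to outermost. Recall ⊕ takes the minimum of its arguments and ⊗ takes their sum. Working out the expression ((1 ⊕ 8) ⊗ (9 ⊕ 3)) gives 4.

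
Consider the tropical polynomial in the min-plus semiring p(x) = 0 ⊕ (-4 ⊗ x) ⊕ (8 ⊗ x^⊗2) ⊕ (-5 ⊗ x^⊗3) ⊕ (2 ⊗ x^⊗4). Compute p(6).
p(6) = 0

A tropical monomial a ⊗ x^⊗i evaluates to a + i · x. Evaluating each term at x = 6:
  Term 0 contributes 0 + 0 · 6 = 0
  Term 1 contributes -4 + 1 · 6 = 2
  Term 2 contributes 8 + 2 · 6 = 20
  Term 3 contributes -5 + 3 · 6 = 13
  Term 4 contributes 2 + 4 · 6 = 26
p(6) = ⊕ of these = min[0, 2, 20, 13, 26] = 0.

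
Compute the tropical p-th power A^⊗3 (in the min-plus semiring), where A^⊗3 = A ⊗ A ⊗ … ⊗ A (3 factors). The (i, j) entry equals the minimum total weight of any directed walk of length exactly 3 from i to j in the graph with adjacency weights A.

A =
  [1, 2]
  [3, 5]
A^⊗3 =
  [3, 4]
  [5, 6]

Each entry (A^⊗3)_ij equals the minimum over all length-3 walks i = v_0 → v_1 → … → v_3 = j of Σ_t A[v_t][v_{t+1}]. For example, for (i, j) = (0, 1) we minimise over 4 possible intermediate vertex sequences; the minimum is 4, attained along the walk 0 → 0 → 0 → 1.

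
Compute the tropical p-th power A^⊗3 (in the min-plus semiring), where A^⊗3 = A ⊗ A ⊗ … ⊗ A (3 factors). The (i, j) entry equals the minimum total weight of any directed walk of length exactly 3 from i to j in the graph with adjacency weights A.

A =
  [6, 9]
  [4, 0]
A^⊗3 =
  [13, 9]
  [4, 0]

Each entry (A^⊗3)_ij equals the minimum over all length-3 walks i = v_0 → v_1 → … → v_3 = j of Σ_t A[v_t][v_{t+1}]. For example, for (i, j) = (0, 1) we minimise over 4 possible intermediate vertex sequences; the minimum is 9, attained along the walk 0 → 1 → 1 → 1.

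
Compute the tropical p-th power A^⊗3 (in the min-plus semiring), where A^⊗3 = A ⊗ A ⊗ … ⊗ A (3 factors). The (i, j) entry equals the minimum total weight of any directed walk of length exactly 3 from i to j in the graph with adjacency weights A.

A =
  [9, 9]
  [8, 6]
A^⊗3 =
  [23, 21]
  [20, 18]

Each entry (A^⊗3)_ij equals the minimum over all length-3 walks i = v_0 → v_1 → … → v_3 = j of Σ_t A[v_t][v_{t+1}]. For example, for (i, j) = (0, 1) we minimise over 4 possible intermediate vertex sequences; the minimum is 21, attained along the walk 0 → 1 → 1 → 1.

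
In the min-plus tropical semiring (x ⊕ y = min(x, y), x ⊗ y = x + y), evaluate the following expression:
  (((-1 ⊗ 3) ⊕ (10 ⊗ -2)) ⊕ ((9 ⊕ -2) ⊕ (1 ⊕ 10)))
(((-1 ⊗ 3) ⊕ (10 ⊗ -2)) ⊕ ((9 ⊕ -2) ⊕ (1 ⊕ 10))) = -2

Expand innermost to outermost. Recall ⊕ takes the minimum of its arguments and ⊗ takes their sum. Working out the expression (((-1 ⊗ 3) ⊕ (10 ⊗ -2)) ⊕ ((9 ⊕ -2) ⊕ (1 ⊕ 10))) gives -2.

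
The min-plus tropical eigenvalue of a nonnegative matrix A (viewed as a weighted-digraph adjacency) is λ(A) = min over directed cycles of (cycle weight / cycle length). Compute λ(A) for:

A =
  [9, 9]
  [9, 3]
λ(A) = 3

Enumerate directed cycles and compute their means (weight / length). Sample:
  cycle 0 → 0: weight = 9, length = 1, mean = 9/1 ≈ 9.000
  cycle 1 → 1: weight = 3, length = 1, mean = 3/1 ≈ 3.000
  cycle 0 → 1 → 0: weight = 18, length = 2, mean = 18/2 ≈ 9.000
  cycle 1 → 0 → 1: weight = 18, length = 2, mean = 18/2 ≈ 9.000
Minimum mean = 3.000, attained e.g. along the cycle 1 → 1 with weight 3 and length 1. So λ(A) = 3/1 = 3.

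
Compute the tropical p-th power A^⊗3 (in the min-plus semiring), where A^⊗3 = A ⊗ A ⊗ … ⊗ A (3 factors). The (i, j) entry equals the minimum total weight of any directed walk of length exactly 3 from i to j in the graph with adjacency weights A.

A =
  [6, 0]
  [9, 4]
A^⊗3 =
  [13, 8]
  [17, 12]

Each entry (A^⊗3)_ij equals the minimum over all length-3 walks i = v_0 → v_1 → … → v_3 = j of Σ_t A[v_t][v_{t+1}]. For example, for (i, j) = (0, 1) we minimise over 4 possible intermediate vertex sequences; the minimum is 8, attained along the walk 0 → 1 → 1 → 1.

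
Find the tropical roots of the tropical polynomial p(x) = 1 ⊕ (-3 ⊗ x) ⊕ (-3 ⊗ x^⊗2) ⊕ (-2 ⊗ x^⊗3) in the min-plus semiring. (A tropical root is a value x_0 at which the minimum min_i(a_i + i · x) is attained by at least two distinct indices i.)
Roots: {-1, 0, 4}

Each tropical root is a break point of the lower envelope of the lines y = a_i + i · x (there are 4 lines, with slopes 0, 1, ..., 3). Only the lines that attain the minimum somewhere contribute to roots; other lines are dominated. Here the surviving (envelope) indices are i = 3, i = 2, i = 1, i = 0.
Intersections between consecutive envelope lines give the roots: for adjacent envelope indices i < j the intersection is x = (a_i − a_j) / (j − i). Reading off the sorted break points: {-1, 0, 4}.
Verification: at each break x_0, at least two indices attain the minimum of min_i(a_i + i · x_0).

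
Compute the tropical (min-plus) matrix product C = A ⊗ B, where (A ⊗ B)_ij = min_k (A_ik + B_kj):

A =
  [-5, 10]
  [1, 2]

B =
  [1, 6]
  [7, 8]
A ⊗ B =
  [-4, 1]
  [2, 7]

Apply the min-plus product entry-by-entry:
  C[0][0] = min over k of (A[0][0] + B[0][0] = -5 + 1 = -4, A[0][1] + B[1][0] = 10 + 7 = 17) = -4 (attained at k = 0)
  C[0][1] = min over k of (A[0][0] + B[0][1] = -5 + 6 = 1, A[0][1] + B[1][1] = 10 + 8 = 18) = 1 (attained at k = 0)
  C[1][0] = min over k of (A[1][0] + B[0][0] = 1 + 1 = 2, A[1][1] + B[1][0] = 2 + 7 = 9) = 2 (attained at k = 0)
  C[1][1] = min over k of (A[1][0] + B[0][1] = 1 + 6 = 7, A[1][1] + B[1][1] = 2 + 8 = 10) = 7 (attained at k = 0)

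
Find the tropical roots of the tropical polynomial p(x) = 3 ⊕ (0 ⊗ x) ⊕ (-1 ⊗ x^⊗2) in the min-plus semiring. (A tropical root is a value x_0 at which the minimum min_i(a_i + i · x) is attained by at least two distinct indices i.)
Roots: {1, 3}

Each tropical root is a break point of the lower envelope of the lines y = a_i + i · x (there are 3 lines, with slopes 0, 1, ..., 2). Only the lines that attain the minimum somewhere contribute to roots; other lines are dominated. Here the surviving (envelope) indices are i = 2, i = 1, i = 0.
Intersections between consecutive envelope lines give the roots: for adjacent envelope indices i < j the intersection is x = (a_i − a_j) / (j − i). Reading off the sorted break points: {1, 3}.
Verification: at each break x_0, at least two indices attain the minimum of min_i(a_i + i · x_0).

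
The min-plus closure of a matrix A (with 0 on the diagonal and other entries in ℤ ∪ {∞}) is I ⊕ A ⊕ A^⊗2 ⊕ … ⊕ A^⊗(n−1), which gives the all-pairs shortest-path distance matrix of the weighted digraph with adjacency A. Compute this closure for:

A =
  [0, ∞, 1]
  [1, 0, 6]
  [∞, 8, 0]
Closure =
  [0, 9, 1]
  [1, 0, 2]
  [9, 8, 0]

This is the Floyd-Warshall all-pairs shortest-path computation. For each intermediate vertex k = 0, 1, …, 2, update dist[i][j] ← min(dist[i][j], dist[i][k] + dist[k][j]). The final matrix gives, for each (i, j), the minimum total weight of any directed path from i to j (possibly empty when i = j).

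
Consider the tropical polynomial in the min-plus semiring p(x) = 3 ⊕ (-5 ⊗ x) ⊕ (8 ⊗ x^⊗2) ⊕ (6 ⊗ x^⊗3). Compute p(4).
p(4) = -1

A tropical monomial a ⊗ x^⊗i evaluates to a + i · x. Evaluating each term at x = 4:
  Term 0 contributes 3 + 0 · 4 = 3
  Term 1 contributes -5 + 1 · 4 = -1
  Term 2 contributes 8 + 2 · 4 = 16
  Term 3 contributes 6 + 3 · 4 = 18
p(4) = ⊕ of these = min[3, -1, 16, 18] = -1.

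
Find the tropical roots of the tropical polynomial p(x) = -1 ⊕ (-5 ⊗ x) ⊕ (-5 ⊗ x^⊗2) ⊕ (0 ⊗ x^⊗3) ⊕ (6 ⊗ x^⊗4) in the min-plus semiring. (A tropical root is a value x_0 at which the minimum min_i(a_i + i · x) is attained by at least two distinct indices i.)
Roots: {-6, -5, 0, 4}

Each tropical root is a break point of the lower envelope of the lines y = a_i + i · x (there are 5 lines, with slopes 0, 1, ..., 4). Only the lines that attain the minimum somewhere contribute to roots; other lines are dominated. Here the surviving (envelope) indices are i = 4, i = 3, i = 2, i = 1, i = 0.
Intersections between consecutive envelope lines give the roots: for adjacent envelope indices i < j the intersection is x = (a_i − a_j) / (j − i). Reading off the sorted break points: {-6, -5, 0, 4}.
Verification: at each break x_0, at least two indices attain the minimum of min_i(a_i + i · x_0).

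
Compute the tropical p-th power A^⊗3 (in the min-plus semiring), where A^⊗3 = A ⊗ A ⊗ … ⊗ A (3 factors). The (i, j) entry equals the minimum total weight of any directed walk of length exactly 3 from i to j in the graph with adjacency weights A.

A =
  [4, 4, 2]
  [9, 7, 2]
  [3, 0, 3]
A^⊗3 =
  [8, 5, 4]
  [8, 5, 4]
  [5, 2, 5]

Each entry (A^⊗3)_ij equals the minimum over all length-3 walks i = v_0 → v_1 → … → v_3 = j of Σ_t A[v_t][v_{t+1}]. For example, for (i, j) = (0, 2) we minimise over 9 possible intermediate vertex sequences; the minimum is 4, attained along the walk 0 → 2 → 1 → 2.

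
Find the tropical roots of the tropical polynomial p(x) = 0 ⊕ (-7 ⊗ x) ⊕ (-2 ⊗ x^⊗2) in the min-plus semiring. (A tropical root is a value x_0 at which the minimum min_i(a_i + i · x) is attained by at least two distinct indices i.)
Roots: {-5, 7}

Each tropical root is a break point of the lower envelope of the lines y = a_i + i · x (there are 3 lines, with slopes 0, 1, ..., 2). Only the lines that attain the minimum somewhere contribute to roots; other lines are dominated. Here the surviving (envelope) indices are i = 2, i = 1, i = 0.
Intersections between consecutive envelope lines give the roots: for adjacent envelope indices i < j the intersection is x = (a_i − a_j) / (j − i). Reading off the sorted break points: {-5, 7}.
Verification: at each break x_0, at least two indices attain the minimum of min_i(a_i + i · x_0).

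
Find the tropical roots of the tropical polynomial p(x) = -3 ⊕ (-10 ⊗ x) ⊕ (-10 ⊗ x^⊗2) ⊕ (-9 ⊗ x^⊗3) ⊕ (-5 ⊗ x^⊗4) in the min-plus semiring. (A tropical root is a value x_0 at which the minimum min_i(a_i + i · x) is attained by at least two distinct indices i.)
Roots: {-4, -1, 0, 7}

Each tropical root is a break point of the lower envelope of the lines y = a_i + i · x (there are 5 lines, with slopes 0, 1, ..., 4). Only the lines that attain the minimum somewhere contribute to roots; other lines are dominated. Here the surviving (envelope) indices are i = 4, i = 3, i = 2, i = 1, i = 0.
Intersections between consecutive envelope lines give the roots: for adjacent envelope indices i < j the intersection is x = (a_i − a_j) / (j − i). Reading off the sorted break points: {-4, -1, 0, 7}.
Verification: at each break x_0, at least two indices attain the minimum of min_i(a_i + i · x_0).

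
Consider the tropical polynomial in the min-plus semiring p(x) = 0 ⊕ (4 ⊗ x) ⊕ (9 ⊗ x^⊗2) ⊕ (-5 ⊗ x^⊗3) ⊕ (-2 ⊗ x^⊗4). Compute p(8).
p(8) = 0

A tropical monomial a ⊗ x^⊗i evaluates to a + i · x. Evaluating each term at x = 8:
  Term 0 contributes 0 + 0 · 8 = 0
  Term 1 contributes 4 + 1 · 8 = 12
  Term 2 contributes 9 + 2 · 8 = 25
  Term 3 contributes -5 + 3 · 8 = 19
  Term 4 contributes -2 + 4 · 8 = 30
p(8) = ⊕ of these = min[0, 12, 25, 19, 30] = 0.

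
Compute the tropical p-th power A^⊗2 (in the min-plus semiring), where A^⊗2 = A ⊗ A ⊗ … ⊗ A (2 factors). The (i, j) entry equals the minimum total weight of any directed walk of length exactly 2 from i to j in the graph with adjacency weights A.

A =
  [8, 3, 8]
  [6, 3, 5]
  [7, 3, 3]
A^⊗2 =
  [9, 6, 8]
  [9, 6, 8]
  [9, 6, 6]

Each entry (A^⊗2)_ij equals the minimum over all length-2 walks i = v_0 → v_1 → … → v_2 = j of Σ_t A[v_t][v_{t+1}]. For example, for (i, j) = (0, 2) we minimise over 3 possible intermediate vertex sequences; the minimum is 8, attained along the walk 0 → 1 → 2.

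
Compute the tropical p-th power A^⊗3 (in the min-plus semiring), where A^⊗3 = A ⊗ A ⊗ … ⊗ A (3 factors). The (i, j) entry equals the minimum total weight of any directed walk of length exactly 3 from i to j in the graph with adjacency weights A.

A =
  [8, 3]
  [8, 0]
A^⊗3 =
  [11, 3]
  [8, 0]

Each entry (A^⊗3)_ij equals the minimum over all length-3 walks i = v_0 → v_1 → … → v_3 = j of Σ_t A[v_t][v_{t+1}]. For example, for (i, j) = (0, 1) we minimise over 4 possible intermediate vertex sequences; the minimum is 3, attained along the walk 0 → 1 → 1 → 1.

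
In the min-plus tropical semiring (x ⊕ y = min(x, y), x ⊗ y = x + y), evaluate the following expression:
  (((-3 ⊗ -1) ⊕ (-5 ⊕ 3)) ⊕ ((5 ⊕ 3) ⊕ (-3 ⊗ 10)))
(((-3 ⊗ -1) ⊕ (-5 ⊕ 3)) ⊕ ((5 ⊕ 3) ⊕ (-3 ⊗ 10))) = -5

Expand innermost to outermost. Recall ⊕ takes the minimum of its arguments and ⊗ takes their sum. Working out the expression (((-3 ⊗ -1) ⊕ (-5 ⊕ 3)) ⊕ ((5 ⊕ 3) ⊕ (-3 ⊗ 10))) gives -5.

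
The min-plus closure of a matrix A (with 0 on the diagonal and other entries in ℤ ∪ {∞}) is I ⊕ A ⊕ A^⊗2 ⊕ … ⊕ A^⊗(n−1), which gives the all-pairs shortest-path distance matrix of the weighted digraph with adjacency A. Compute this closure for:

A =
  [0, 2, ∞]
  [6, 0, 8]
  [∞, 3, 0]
Closure =
  [0, 2, 10]
  [6, 0, 8]
  [9, 3, 0]

This is the Floyd-Warshall all-pairs shortest-path computation. For each intermediate vertex k = 0, 1, …, 2, update dist[i][j] ← min(dist[i][j], dist[i][k] + dist[k][j]). The final matrix gives, for each (i, j), the minimum total weight of any directed path from i to j (possibly empty when i = j).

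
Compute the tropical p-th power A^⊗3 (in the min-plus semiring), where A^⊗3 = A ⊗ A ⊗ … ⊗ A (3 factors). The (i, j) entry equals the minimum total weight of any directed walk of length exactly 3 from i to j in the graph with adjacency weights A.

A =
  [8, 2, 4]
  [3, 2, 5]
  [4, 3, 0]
A^⊗3 =
  [7, 6, 4]
  [7, 6, 5]
  [4, 3, 0]

Each entry (A^⊗3)_ij equals the minimum over all length-3 walks i = v_0 → v_1 → … → v_3 = j of Σ_t A[v_t][v_{t+1}]. For example, for (i, j) = (0, 2) we minimise over 9 possible intermediate vertex sequences; the minimum is 4, attained along the walk 0 → 2 → 2 → 2.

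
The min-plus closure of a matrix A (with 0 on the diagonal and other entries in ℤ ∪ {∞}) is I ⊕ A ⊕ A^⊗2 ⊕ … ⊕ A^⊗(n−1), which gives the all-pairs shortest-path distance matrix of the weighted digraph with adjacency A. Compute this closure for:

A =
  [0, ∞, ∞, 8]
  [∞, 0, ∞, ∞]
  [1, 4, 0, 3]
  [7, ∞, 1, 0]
Closure =
  [0, 13, 9, 8]
  [∞, 0, ∞, ∞]
  [1, 4, 0, 3]
  [2, 5, 1, 0]

This is the Floyd-Warshall all-pairs shortest-path computation. For each intermediate vertex k = 0, 1, …, 3, update dist[i][j] ← min(dist[i][j], dist[i][k] + dist[k][j]). The final matrix gives, for each (i, j), the minimum total weight of any directed path from i to j (possibly empty when i = j).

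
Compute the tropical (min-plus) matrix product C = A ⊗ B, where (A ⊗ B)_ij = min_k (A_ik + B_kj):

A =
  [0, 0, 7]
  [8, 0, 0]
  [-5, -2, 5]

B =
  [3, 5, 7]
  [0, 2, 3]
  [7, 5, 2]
A ⊗ B =
  [0, 2, 3]
  [0, 2, 2]
  [-2, 0, 1]

Apply the min-plus product entry-by-entry:
  C[0][0] = min over k of (A[0][0] + B[0][0] = 0 + 3 = 3, A[0][1] + B[1][0] = 0 + 0 = 0, A[0][2] + B[2][0] = 7 + 7 = 14) = 0 (attained at k = 1)
  C[0][1] = min over k of (A[0][0] + B[0][1] = 0 + 5 = 5, A[0][1] + B[1][1] = 0 + 2 = 2, A[0][2] + B[2][1] = 7 + 5 = 12) = 2 (attained at k = 1)
  C[0][2] = min over k of (A[0][0] + B[0][2] = 0 + 7 = 7, A[0][1] + B[1][2] = 0 + 3 = 3, A[0][2] + B[2][2] = 7 + 2 = 9) = 3 (attained at k = 1)
  C[1][0] = min over k of (A[1][0] + B[0][0] = 8 + 3 = 11, A[1][1] + B[1][0] = 0 + 0 = 0, A[1][2] + B[2][0] = 0 + 7 = 7) = 0 (attained at k = 1)
  C[1][1] = min over k of (A[1][0] + B[0][1] = 8 + 5 = 13, A[1][1] + B[1][1] = 0 + 2 = 2, A[1][2] + B[2][1] = 0 + 5 = 5) = 2 (attained at k = 1)
  C[1][2] = min over k of (A[1][0] + B[0][2] = 8 + 7 = 15, A[1][1] + B[1][2] = 0 + 3 = 3, A[1][2] + B[2][2] = 0 + 2 = 2) = 2 (attained at k = 2)
  C[2][0] = min over k of (A[2][0] + B[0][0] = -5 + 3 = -2, A[2][1] + B[1][0] = -2 + 0 = -2, A[2][2] + B[2][0] = 5 + 7 = 12) = -2 (attained at k = 0)
  C[2][1] = min over k of (A[2][0] + B[0][1] = -5 + 5 = 0, A[2][1] + B[1][1] = -2 + 2 = 0, A[2][2] + B[2][1] = 5 + 5 = 10) = 0 (attained at k = 0)
  C[2][2] = min over k of (A[2][0] + B[0][2] = -5 + 7 = 2, A[2][1] + B[1][2] = -2 + 3 = 1, A[2][2] + B[2][2] = 5 + 2 = 7) = 1 (attained at k = 1)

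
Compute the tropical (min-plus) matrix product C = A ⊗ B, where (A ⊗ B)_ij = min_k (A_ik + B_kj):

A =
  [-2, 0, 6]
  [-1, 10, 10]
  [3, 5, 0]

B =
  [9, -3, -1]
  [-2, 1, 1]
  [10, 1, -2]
A ⊗ B =
  [-2, -5, -3]
  [8, -4, -2]
  [3, 0, -2]

Apply the min-plus product entry-by-entry:
  C[0][0] = min over k of (A[0][0] + B[0][0] = -2 + 9 = 7, A[0][1] + B[1][0] = 0 + -2 = -2, A[0][2] + B[2][0] = 6 + 10 = 16) = -2 (attained at k = 1)
  C[0][1] = min over k of (A[0][0] + B[0][1] = -2 + -3 = -5, A[0][1] + B[1][1] = 0 + 1 = 1, A[0][2] + B[2][1] = 6 + 1 = 7) = -5 (attained at k = 0)
  C[0][2] = min over k of (A[0][0] + B[0][2] = -2 + -1 = -3, A[0][1] + B[1][2] = 0 + 1 = 1, A[0][2] + B[2][2] = 6 + -2 = 4) = -3 (attained at k = 0)
  C[1][0] = min over k of (A[1][0] + B[0][0] = -1 + 9 = 8, A[1][1] + B[1][0] = 10 + -2 = 8, A[1][2] + B[2][0] = 10 + 10 = 20) = 8 (attained at k = 0)
  C[1][1] = min over k of (A[1][0] + B[0][1] = -1 + -3 = -4, A[1][1] + B[1][1] = 10 + 1 = 11, A[1][2] + B[2][1] = 10 + 1 = 11) = -4 (attained at k = 0)
  C[1][2] = min over k of (A[1][0] + B[0][2] = -1 + -1 = -2, A[1][1] + B[1][2] = 10 + 1 = 11, A[1][2] + B[2][2] = 10 + -2 = 8) = -2 (attained at k = 0)
  C[2][0] = min over k of (A[2][0] + B[0][0] = 3 + 9 = 12, A[2][1] + B[1][0] = 5 + -2 = 3, A[2][2] + B[2][0] = 0 + 10 = 10) = 3 (attained at k = 1)
  C[2][1] = min over k of (A[2][0] + B[0][1] = 3 + -3 = 0, A[2][1] + B[1][1] = 5 + 1 = 6, A[2][2] + B[2][1] = 0 + 1 = 1) = 0 (attained at k = 0)
  C[2][2] = min over k of (A[2][0] + B[0][2] = 3 + -1 = 2, A[2][1] + B[1][2] = 5 + 1 = 6, A[2][2] + B[2][2] = 0 + -2 = -2) = -2 (attained at k = 2)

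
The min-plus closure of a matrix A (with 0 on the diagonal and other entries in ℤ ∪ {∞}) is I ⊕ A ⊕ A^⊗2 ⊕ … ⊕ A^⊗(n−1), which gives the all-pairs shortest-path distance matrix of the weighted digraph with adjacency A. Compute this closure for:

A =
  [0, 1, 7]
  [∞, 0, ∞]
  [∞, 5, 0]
Closure =
  [0, 1, 7]
  [∞, 0, ∞]
  [∞, 5, 0]

This is the Floyd-Warshall all-pairs shortest-path computation. For each intermediate vertex k = 0, 1, …, 2, update dist[i][j] ← min(dist[i][j], dist[i][k] + dist[k][j]). The final matrix gives, for each (i, j), the minimum total weight of any directed path from i to j (possibly empty when i = j).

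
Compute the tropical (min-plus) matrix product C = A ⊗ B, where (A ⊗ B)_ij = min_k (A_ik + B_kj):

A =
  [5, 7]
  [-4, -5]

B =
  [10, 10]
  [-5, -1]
A ⊗ B =
  [2, 6]
  [-10, -6]

Apply the min-plus product entry-by-entry:
  C[0][0] = min over k of (A[0][0] + B[0][0] = 5 + 10 = 15, A[0][1] + B[1][0] = 7 + -5 = 2) = 2 (attained at k = 1)
  C[0][1] = min over k of (A[0][0] + B[0][1] = 5 + 10 = 15, A[0][1] + B[1][1] = 7 + -1 = 6) = 6 (attained at k = 1)
  C[1][0] = min over k of (A[1][0] + B[0][0] = -4 + 10 = 6, A[1][1] + B[1][0] = -5 + -5 = -10) = -10 (attained at k = 1)
  C[1][1] = min over k of (A[1][0] + B[0][1] = -4 + 10 = 6, A[1][1] + B[1][1] = -5 + -1 = -6) = -6 (attained at k = 1)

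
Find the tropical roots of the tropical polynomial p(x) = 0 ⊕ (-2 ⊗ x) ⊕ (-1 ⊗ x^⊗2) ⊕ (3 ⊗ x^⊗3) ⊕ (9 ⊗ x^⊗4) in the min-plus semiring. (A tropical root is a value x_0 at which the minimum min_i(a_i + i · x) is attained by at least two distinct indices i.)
Roots: {-6, -4, -1, 2}

Each tropical root is a break point of the lower envelope of the lines y = a_i + i · x (there are 5 lines, with slopes 0, 1, ..., 4). Only the lines that attain the minimum somewhere contribute to roots; other lines are dominated. Here the surviving (envelope) indices are i = 4, i = 3, i = 2, i = 1, i = 0.
Intersections between consecutive envelope lines give the roots: for adjacent envelope indices i < j the intersection is x = (a_i − a_j) / (j − i). Reading off the sorted break points: {-6, -4, -1, 2}.
Verification: at each break x_0, at least two indices attain the minimum of min_i(a_i + i · x_0).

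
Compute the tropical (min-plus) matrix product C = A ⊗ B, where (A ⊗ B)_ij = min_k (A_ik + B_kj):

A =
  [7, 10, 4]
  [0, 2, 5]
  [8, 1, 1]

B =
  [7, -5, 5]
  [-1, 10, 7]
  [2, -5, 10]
A ⊗ B =
  [6, -1, 12]
  [1, -5, 5]
  [0, -4, 8]

Apply the min-plus product entry-by-entry:
  C[0][0] = min over k of (A[0][0] + B[0][0] = 7 + 7 = 14, A[0][1] + B[1][0] = 10 + -1 = 9, A[0][2] + B[2][0] = 4 + 2 = 6) = 6 (attained at k = 2)
  C[0][1] = min over k of (A[0][0] + B[0][1] = 7 + -5 = 2, A[0][1] + B[1][1] = 10 + 10 = 20, A[0][2] + B[2][1] = 4 + -5 = -1) = -1 (attained at k = 2)
  C[0][2] = min over k of (A[0][0] + B[0][2] = 7 + 5 = 12, A[0][1] + B[1][2] = 10 + 7 = 17, A[0][2] + B[2][2] = 4 + 10 = 14) = 12 (attained at k = 0)
  C[1][0] = min over k of (A[1][0] + B[0][0] = 0 + 7 = 7, A[1][1] + B[1][0] = 2 + -1 = 1, A[1][2] + B[2][0] = 5 + 2 = 7) = 1 (attained at k = 1)
  C[1][1] = min over k of (A[1][0] + B[0][1] = 0 + -5 = -5, A[1][1] + B[1][1] = 2 + 10 = 12, A[1][2] + B[2][1] = 5 + -5 = 0) = -5 (attained at k = 0)
  C[1][2] = min over k of (A[1][0] + B[0][2] = 0 + 5 = 5, A[1][1] + B[1][2] = 2 + 7 = 9, A[1][2] + B[2][2] = 5 + 10 = 15) = 5 (attained at k = 0)
  C[2][0] = min over k of (A[2][0] + B[0][0] = 8 + 7 = 15, A[2][1] + B[1][0] = 1 + -1 = 0, A[2][2] + B[2][0] = 1 + 2 = 3) = 0 (attained at k = 1)
  C[2][1] = min over k of (A[2][0] + B[0][1] = 8 + -5 = 3, A[2][1] + B[1][1] = 1 + 10 = 11, A[2][2] + B[2][1] = 1 + -5 = -4) = -4 (attained at k = 2)
  C[2][2] = min over k of (A[2][0] + B[0][2] = 8 + 5 = 13, A[2][1] + B[1][2] = 1 + 7 = 8, A[2][2] + B[2][2] = 1 + 10 = 11) = 8 (attained at k = 1)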